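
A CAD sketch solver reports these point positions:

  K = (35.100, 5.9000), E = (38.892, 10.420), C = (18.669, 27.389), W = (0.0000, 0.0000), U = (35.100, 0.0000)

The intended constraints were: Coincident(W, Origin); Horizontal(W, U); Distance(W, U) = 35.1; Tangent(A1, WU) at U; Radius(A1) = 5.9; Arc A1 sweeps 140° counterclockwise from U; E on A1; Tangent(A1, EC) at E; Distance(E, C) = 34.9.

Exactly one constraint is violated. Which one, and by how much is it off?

Distance(E, C) = 34.9 — off by 8.50.

W = (0.00, 0.00) ✓; W.y = 0.00, U.y = 0.00 ✓; |WU| = 35.10 ✓; ∠(KU, UW) = 90.00° ✓; |KU| = 5.900 ✓; bearing(K→E) − bearing(K→U) = 140.0° ✓; |KE| = 5.900 ✓; ∠(KE, EC) = 90.01° ✓; |EC| = 26.40 ✗.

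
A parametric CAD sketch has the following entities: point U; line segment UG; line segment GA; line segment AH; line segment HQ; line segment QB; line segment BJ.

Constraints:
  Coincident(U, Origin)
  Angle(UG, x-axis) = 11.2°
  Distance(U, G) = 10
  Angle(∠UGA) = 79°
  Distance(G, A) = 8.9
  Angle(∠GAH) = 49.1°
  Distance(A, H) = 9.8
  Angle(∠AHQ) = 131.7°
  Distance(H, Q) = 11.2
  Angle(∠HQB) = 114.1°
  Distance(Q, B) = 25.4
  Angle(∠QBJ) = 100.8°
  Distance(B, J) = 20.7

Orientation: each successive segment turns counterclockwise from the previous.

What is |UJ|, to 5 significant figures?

37.642

U is at the origin; UG runs at 11.2° with length 10.0, so G = (9.8096, 1.9423). ∠UGA = 79.0° gives GA at 112.20° from the x-axis; with |GA| = 8.9, A = (6.4468, 10.183). ∠GAH = 49.1° gives AH at -116.90° from the x-axis; with |AH| = 9.8, H = (2.0129, 1.4430). ∠AHQ = 131.7° gives HQ at -68.600° from the x-axis; with |HQ| = 11.2, Q = (6.0995, -8.9848). ∠HQB = 114.1° gives QB at -2.7000° from the x-axis; with |QB| = 25.4, B = (31.471, -10.181). ∠QBJ = 100.8° gives BJ at 76.500° from the x-axis; with |BJ| = 20.7, J = (36.304, 9.9467). Then |UJ| = |J − U| = 37.642.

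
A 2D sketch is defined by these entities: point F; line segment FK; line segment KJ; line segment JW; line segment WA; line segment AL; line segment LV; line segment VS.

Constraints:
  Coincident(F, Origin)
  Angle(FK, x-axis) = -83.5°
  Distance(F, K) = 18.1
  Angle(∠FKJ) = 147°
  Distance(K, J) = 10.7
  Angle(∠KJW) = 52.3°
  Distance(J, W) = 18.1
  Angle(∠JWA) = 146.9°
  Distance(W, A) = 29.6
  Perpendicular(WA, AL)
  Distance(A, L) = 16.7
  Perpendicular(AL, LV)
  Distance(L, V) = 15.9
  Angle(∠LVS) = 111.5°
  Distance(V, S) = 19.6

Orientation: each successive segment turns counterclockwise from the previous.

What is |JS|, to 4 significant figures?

24.50

F is at the origin; FK runs at -83.5° with length 18.1, so K = (2.049, -17.98). ∠FKJ = 147.0° gives KJ at -50.50° from the x-axis; with |KJ| = 10.7, J = (8.855, -26.24). ∠KJW = 52.3° gives JW at 77.20° from the x-axis; with |JW| = 18.1, W = (12.87, -8.590). ∠JWA = 146.9° gives WA at 110.3° from the x-axis; with |WA| = 29.6, A = (2.596, 19.17). WA is perpendicular to AL, so AL runs at -159.7°; with |AL| = 16.7, L = (-13.07, 13.38). AL ⟂ LV, so LV runs at -69.70°; with |LV| = 15.9, V = (-7.551, -1.535). ∠LVS = 111.5° gives VS at -1.200° from the x-axis; with |VS| = 19.6, S = (12.04, -1.945). Then |JS| = |S − J| = 24.50.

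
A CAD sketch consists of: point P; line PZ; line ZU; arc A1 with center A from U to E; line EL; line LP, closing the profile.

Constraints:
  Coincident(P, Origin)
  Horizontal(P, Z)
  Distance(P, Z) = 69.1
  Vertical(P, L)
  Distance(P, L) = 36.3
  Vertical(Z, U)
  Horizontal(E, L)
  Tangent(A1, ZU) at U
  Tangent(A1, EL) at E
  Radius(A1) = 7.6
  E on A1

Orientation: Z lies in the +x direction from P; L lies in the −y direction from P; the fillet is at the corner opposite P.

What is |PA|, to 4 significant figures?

67.87

P is at the origin; P and Z share the same y with |PZ| = 69.1 and Z on the +x side, so Z = (69.10, 0.000). P and L share the same x with |PL| = 36.3 and L on the −y side, so L = (0.000, -36.30). The virtual corner opposite P is at (69.10, -36.30). The tangent condition forces AU to be normal to ZU and the tangent condition forces AE to be normal to EL, with radius 7.6, so the center A sits 7.6 in from both sides at A = (61.50, -28.70). Then |PA| = |A − P| = 67.87.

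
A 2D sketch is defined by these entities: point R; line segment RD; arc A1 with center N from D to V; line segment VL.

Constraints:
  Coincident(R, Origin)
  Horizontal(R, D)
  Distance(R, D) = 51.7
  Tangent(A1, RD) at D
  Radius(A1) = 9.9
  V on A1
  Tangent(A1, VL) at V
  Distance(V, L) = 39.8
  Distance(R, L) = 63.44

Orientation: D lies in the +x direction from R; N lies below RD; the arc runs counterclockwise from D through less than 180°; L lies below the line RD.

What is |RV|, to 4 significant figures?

42.87

R is at the origin; R and D share the same y with |RD| = 51.7 and D on the +x side, so D = (51.70, 0.000). Tangency of A1 to RD means the radius ND is perpendicular to RD, so N = D + (0, -9.9) = (51.70, -9.900). Since NV ⟂ VL (tangency), |NL| = √(9.9² + 39.8²) = 41.01 regardless of where V sits on A1. So L lies on both circle(R, 63.44) and circle(N, 41.01); the below-RD intersection is L = (40.03, -49.22). V is the foot of the tangent from L: V = (41.81, -9.457).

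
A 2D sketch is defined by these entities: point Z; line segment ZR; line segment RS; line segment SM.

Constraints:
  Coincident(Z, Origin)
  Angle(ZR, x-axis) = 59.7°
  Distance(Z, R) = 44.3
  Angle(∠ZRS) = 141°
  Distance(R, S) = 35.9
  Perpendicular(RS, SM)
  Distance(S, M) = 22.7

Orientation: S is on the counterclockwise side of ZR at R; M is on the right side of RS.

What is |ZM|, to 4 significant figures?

86.63

Z is at the origin; ZR runs at 59.7° with length 44.3, so R = 44.3·(cos 59.7°, sin 59.7°) = (22.35, 38.25). ∠ZRS = 141.0°, so RS runs at 59.7° + (180° − 141.0°) = 98.70° from the x-axis; with |RS| = 35.9, S = R + 35.9·(cos 98.70°, sin 98.70°) = (16.92, 73.74). RS ⟂ SM; with |SM| = 22.7 on the right of RS, M = S + 22.7·(0.9885, 0.1513) = (39.36, 77.17). Then |ZM| = |M − Z| = 86.63.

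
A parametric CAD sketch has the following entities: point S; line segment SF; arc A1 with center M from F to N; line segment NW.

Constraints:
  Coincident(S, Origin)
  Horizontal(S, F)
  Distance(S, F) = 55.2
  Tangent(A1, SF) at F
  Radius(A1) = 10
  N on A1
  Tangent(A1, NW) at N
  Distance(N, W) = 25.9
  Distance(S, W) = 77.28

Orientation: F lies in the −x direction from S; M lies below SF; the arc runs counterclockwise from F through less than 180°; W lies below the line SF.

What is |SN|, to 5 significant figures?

65.577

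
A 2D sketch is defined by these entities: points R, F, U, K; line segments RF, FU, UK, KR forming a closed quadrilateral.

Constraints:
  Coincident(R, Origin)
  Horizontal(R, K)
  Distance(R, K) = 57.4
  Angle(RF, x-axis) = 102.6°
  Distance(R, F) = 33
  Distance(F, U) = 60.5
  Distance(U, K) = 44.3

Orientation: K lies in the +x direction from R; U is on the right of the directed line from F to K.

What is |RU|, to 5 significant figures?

29.349

R is at the origin; R and K share the same y with |RK| = 57.4 and K in +x, so K = (57.4, 0). RF runs at 102.6° with |RF| = 33.0, so F = (-7.1987, 32.205). U is determined by |FU| = 60.5 and |UK| = 44.3 together: it lies at the intersection of circle(F, 60.5) and circle(K, 44.3). With |FK| = 72.182, the foot of the radical line on FK is 47.851 from F and the perpendicular offset is √(60.5² − 47.851²) = 37.021. Taking the right-of-FK solution: U = (19.108, -22.276).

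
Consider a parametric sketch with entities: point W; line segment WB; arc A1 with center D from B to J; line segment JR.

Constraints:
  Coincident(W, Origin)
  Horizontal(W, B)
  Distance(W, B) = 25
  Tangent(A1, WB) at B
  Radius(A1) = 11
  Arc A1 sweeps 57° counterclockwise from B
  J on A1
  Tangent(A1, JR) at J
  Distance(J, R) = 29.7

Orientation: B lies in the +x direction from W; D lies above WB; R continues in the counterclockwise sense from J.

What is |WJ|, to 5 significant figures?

34.590

W is at the origin; W and B share the same y with |WB| = 25.0 and B on the +x side, so B = (25.000, 0.0000). Since A1 is tangent to WB there, DB ⟂ WB, so D = B + (0, 11) = (25.000, 11.000). On A1, B sits at bearing -90° from D; a 57° counterclockwise sweep puts J at bearing -33°, so J = D + 11.0·(cos -33°, sin -33°) = (34.225, 5.0090). Then |WJ| = |J − W| = 34.590.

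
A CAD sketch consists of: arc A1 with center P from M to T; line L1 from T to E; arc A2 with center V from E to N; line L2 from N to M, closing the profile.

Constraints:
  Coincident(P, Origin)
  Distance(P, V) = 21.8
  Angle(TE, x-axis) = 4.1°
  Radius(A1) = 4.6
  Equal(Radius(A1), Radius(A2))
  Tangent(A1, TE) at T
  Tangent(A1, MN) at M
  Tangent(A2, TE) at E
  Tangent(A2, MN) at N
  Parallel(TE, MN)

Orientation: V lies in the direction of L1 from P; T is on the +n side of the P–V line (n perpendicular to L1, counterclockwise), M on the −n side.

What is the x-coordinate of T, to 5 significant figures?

-0.32889

The slot axis is L1's direction at 4.1°, so u = (cos 4.1°, sin 4.1°) = (0.99744, 0.071497) and n = (−sin 4.1°, cos 4.1°) = (-0.071497, 0.99744). P is at the origin and V lies 21.8 along u from P, so V = 21.8·u = (21.744, 1.5586). Tangency of A1 to both parallel lines with radius 4.6 puts T and M at P ± 4.6·n: T = (-0.32889, 4.5882), M = (0.32889, -4.5882). So T.x = -0.32889.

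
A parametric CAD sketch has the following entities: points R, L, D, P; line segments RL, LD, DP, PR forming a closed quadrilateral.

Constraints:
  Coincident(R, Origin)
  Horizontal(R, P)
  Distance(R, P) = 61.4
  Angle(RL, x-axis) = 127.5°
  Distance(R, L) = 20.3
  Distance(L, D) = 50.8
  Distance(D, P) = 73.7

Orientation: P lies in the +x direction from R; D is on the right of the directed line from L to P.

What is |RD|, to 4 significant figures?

34.23

R is at the origin; R and P share the same y with |RP| = 61.4 and P in +x, so P = (61.4, 0). RL runs at 127.5° with |RL| = 20.3, so L = (-12.36, 16.11). D is determined by |LD| = 50.8 and |DP| = 73.7 together: it lies at the intersection of circle(L, 50.8) and circle(P, 73.7). With |LP| = 75.50, the foot of the radical line on LP is 18.87 from L and the perpendicular offset is √(50.8² − 18.87²) = 47.17. Taking the right-of-LP solution: D = (-3.988, -34.00).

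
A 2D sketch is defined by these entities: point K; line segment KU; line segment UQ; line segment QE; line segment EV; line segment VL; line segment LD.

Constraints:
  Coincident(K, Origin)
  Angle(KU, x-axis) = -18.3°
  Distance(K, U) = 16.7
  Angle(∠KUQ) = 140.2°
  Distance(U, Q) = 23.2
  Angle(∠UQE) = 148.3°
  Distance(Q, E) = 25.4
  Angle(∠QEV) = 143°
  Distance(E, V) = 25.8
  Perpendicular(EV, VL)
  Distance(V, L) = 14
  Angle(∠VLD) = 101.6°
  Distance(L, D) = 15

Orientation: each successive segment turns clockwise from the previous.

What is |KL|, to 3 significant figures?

62.6

K is at the origin; KU runs at -18.3° with length 16.7, so U = (15.9, -5.24). ∠KUQ = 140.2° gives UQ at -58.1° from the x-axis; with |UQ| = 23.2, Q = (28.1, -24.9). ∠UQE = 148.3° gives QE at -89.8° from the x-axis; with |QE| = 25.4, E = (28.2, -50.3). ∠QEV = 143.0° gives EV at -127° from the x-axis; with |EV| = 25.8, V = (12.7, -71.0). The perpendicularity gives VL at right angles to EV, so VL runs at 143°; with |VL| = 14.0, L = (1.54, -62.6). Then |KL| = |L − K| = 62.6.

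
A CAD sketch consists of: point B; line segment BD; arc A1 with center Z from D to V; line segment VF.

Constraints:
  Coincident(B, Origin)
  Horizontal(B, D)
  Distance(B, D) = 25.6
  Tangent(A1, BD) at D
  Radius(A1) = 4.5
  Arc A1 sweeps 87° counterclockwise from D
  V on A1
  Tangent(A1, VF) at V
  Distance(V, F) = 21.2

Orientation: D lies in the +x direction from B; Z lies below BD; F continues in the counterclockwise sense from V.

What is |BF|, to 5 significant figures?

32.355

B is at the origin; B and D share the same y with |BD| = 25.6 and D on the +x side, so D = (25.600, 0.0000). A1 meets BD tangentially, so ZD is at right angles to BD, so Z = D + (0, -4.5) = (25.600, -4.5000). On A1, D sits at bearing 90° from Z; an 87° counterclockwise sweep puts V at bearing 177°, so V = Z + 4.5·(cos 177°, sin 177°) = (21.106, -4.2645). Since A1 is tangent to VF there, ZV ⟂ VF, so VF runs along (−sin 177°, cos 177°); with |VF| = 21.2, F = (19.997, -25.435). Then |BF| = |F − B| = 32.355.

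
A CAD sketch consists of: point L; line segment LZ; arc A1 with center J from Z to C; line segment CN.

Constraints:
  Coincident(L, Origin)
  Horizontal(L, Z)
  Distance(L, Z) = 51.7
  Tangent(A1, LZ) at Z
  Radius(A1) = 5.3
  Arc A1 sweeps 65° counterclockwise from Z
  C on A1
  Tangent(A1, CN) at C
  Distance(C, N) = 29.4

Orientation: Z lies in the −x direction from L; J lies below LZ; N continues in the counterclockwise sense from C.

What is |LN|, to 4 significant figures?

75.06

L is at the origin; LZ is horizontal with |LZ| = 51.7 and Z on the −x side, so Z = (-51.70, 0.000). The tangent condition forces JZ to be normal to LZ, so J = Z + (0, -5.3) = (-51.70, -5.300). On A1, Z sits at bearing 90° from J; a 65° counterclockwise sweep puts C at bearing 155°, so C = J + 5.3·(cos 155°, sin 155°) = (-56.50, -3.060). Since A1 is tangent to CN there, JC ⟂ CN, so CN runs along (−sin 155°, cos 155°); with |CN| = 29.4, N = (-68.93, -29.71). Then |LN| = |N − L| = 75.06.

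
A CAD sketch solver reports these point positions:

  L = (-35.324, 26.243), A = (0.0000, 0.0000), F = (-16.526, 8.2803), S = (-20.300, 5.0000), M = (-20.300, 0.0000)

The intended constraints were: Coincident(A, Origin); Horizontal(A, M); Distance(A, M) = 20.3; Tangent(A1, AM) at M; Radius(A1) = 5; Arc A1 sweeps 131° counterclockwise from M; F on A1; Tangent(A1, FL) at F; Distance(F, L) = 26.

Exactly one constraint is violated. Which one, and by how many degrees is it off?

Tangent(A1, FL) at F — off by 5.31°.

A = (0.00, 0.00) ✓; A.y = 0.00, M.y = 0.00 ✓; |AM| = 20.30 ✓; ∠(SM, MA) = 90.00° ✓; |SM| = 5.000 ✓; bearing(S→F) − bearing(S→M) = 131.0° ✓; |SF| = 5.000 ✓; ∠(SF, FL) = 84.69° ✗; |FL| = 26.00 ✓.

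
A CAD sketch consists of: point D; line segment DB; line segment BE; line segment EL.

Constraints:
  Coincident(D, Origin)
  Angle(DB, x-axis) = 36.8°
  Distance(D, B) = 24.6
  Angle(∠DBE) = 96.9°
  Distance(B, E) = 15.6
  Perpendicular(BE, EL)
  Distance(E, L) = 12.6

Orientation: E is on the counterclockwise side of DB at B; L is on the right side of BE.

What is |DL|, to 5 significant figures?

41.412

∠DBE = 96.9°, so BE runs at 36.8° + (180° − 96.9°) = 119.90° from the x-axis; with |BE| = 15.6, E = B + 15.6·(cos 119.90°, sin 119.90°) = (11.922, 28.260). BE ⟂ EL; with |EL| = 12.6 on the right of BE, L = E + 12.6·(0.86690, 0.49849) = (22.844, 34.541). Then |DL| = |L − D| = 41.412.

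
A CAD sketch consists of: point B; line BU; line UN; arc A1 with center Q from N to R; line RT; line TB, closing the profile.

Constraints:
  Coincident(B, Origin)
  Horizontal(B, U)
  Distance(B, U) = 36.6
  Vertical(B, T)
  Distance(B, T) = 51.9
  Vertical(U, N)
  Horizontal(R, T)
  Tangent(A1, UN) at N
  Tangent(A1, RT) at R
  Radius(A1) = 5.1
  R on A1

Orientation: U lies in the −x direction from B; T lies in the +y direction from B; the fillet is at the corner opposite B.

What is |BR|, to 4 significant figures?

60.71

B is at the origin; BU is horizontal with |BU| = 36.6 and U on the −x side, so U = (-36.60, 0.000). B and T share the same x with |BT| = 51.9 and T on the +y side, so T = (0.000, 51.90). The virtual corner opposite B is at (-36.60, 51.90). Since A1 is tangent to UN there, QN ⟂ UN and the tangent condition forces QR to be normal to RT, with radius 5.1, so the center Q sits 5.1 in from both sides at Q = (-31.50, 46.80). That places the tangent points at N = (-36.60, 46.80) on UN and R = (-31.50, 51.90) on RT. Then |BR| = |R − B| = 60.71.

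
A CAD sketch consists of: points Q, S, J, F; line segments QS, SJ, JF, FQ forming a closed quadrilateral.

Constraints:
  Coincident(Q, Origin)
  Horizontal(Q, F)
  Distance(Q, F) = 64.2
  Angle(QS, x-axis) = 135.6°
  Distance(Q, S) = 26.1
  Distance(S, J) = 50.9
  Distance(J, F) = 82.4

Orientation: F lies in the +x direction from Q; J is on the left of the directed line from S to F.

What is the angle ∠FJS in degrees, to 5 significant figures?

74.913°

Checks: |SJ| = 50.90 ✓; |JF| = 82.40 ✓.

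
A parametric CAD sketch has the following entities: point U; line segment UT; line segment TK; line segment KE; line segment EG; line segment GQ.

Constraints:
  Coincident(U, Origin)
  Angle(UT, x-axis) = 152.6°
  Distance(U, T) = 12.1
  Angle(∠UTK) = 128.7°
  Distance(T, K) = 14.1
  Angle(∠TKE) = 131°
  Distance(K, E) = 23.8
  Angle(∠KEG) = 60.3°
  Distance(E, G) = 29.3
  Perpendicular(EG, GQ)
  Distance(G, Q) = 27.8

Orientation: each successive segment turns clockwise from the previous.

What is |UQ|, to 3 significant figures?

13.4

∠KEG = 60.3° gives EG at -67.4° from the x-axis; with |EG| = 29.3, G = (12.3, 11.2). The perpendicularity gives GQ at right angles to EG, so GQ runs at -157°; with |GQ| = 27.8, Q = (-13.4, 0.493). Then |UQ| = |Q − U| = 13.4.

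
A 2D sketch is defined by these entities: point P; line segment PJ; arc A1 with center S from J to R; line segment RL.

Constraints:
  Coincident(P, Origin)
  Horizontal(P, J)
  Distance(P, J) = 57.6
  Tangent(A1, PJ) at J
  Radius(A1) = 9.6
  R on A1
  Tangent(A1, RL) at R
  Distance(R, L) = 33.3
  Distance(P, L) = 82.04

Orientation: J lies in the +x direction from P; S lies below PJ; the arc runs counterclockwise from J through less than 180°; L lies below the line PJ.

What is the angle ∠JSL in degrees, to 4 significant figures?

157.9°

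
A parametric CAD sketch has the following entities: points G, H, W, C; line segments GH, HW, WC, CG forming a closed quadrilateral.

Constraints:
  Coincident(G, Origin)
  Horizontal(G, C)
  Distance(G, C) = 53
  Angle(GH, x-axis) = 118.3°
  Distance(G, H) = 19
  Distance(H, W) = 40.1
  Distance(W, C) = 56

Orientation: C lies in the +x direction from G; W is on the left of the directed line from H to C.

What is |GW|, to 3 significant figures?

49.0

Checks: |HW| = 40.10 ✓; |WC| = 56.00 ✓.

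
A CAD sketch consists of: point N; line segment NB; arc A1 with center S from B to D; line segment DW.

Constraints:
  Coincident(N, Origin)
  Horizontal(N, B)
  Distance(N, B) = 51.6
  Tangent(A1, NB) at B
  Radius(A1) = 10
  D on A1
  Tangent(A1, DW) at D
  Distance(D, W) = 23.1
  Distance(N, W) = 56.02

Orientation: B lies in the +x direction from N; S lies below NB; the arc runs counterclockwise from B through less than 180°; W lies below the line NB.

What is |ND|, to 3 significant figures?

43.1

N is at the origin; N and B share the same y with |NB| = 51.6 and B on the +x side, so B = (51.6, 0.00). Tangency of A1 to NB means the radius SB is perpendicular to NB, so S = B + (0, -10) = (51.6, -10.0). Since SD ⟂ DW (tangency), |SW| = √(10.0² + 23.1²) = 25.2 regardless of where D sits on A1. So W lies on both circle(N, 56.02) and circle(S, 25.2); the below-NB intersection is W = (44.4, -34.1). D is the foot of the tangent from W: D = (41.7, -11.2).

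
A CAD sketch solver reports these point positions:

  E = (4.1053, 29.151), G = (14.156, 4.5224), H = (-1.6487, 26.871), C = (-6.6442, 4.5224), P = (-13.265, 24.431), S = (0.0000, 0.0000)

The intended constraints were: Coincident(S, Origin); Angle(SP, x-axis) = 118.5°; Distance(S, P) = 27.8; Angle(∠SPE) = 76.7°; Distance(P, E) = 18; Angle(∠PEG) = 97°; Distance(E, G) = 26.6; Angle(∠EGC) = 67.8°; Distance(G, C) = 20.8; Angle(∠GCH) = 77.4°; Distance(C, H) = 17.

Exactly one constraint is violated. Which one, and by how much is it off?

Distance(C, H) = 17 — off by 5.90.

S = (0.00, 0.00) ✓; SP at 118.5° ✓; |SP| = 27.80 ✓; ∠SPE = 76.70° ✓; |PE| = 18.00 ✓; ∠PEG = 97.00° ✓; |EG| = 26.60 ✓; ∠EGC = 67.80° ✓; |GC| = 20.80 ✓; ∠GCH = 77.40° ✓; |CH| = 22.90 ✗.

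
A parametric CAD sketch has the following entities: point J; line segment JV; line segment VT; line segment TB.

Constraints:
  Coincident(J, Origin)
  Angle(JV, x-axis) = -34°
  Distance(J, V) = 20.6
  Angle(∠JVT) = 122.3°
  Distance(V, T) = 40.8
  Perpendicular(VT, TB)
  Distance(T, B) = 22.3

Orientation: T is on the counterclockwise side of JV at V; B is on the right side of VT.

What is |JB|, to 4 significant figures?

65.28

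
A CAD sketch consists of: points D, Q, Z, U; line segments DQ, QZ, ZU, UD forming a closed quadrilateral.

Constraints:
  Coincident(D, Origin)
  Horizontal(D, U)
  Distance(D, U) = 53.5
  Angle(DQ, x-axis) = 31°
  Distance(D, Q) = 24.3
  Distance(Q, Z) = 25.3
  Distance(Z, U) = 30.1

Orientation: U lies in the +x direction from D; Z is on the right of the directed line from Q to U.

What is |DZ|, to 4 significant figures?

28.75

D is at the origin; DU is horizontal with |DU| = 53.5 and U in +x, so U = (53.5, 0). DQ runs at 31.0° with |DQ| = 24.3, so Q = (20.83, 12.52). Z is determined by |QZ| = 25.3 and |ZU| = 30.1 together: it lies at the intersection of circle(Q, 25.3) and circle(U, 30.1). With |QU| = 34.99, the foot of the radical line on QU is 13.69 from Q and the perpendicular offset is √(25.3² − 13.69²) = 21.27. Taking the right-of-QU solution: Z = (26.01, -12.25).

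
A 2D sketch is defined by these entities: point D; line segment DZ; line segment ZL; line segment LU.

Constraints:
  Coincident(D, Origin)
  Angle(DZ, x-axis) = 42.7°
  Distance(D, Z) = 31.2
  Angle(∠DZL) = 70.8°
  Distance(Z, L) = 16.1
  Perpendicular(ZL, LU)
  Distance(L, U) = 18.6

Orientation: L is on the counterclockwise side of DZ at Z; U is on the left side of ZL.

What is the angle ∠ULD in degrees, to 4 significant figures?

11.21°

∠DZL = 70.8°, so ZL runs at 42.7° + (180° − 70.8°) = 151.9° from the x-axis; with |ZL| = 16.1, L = Z + 16.1·(cos 151.9°, sin 151.9°) = (8.727, 28.74). ZL ⟂ LU; with |LU| = 18.6 on the left of ZL, U = L + 18.6·(-0.4710, -0.8821) = (-0.03373, 12.33). Then cos ∠ULD = LU·LD / (|LU||LD|), giving 11.21°.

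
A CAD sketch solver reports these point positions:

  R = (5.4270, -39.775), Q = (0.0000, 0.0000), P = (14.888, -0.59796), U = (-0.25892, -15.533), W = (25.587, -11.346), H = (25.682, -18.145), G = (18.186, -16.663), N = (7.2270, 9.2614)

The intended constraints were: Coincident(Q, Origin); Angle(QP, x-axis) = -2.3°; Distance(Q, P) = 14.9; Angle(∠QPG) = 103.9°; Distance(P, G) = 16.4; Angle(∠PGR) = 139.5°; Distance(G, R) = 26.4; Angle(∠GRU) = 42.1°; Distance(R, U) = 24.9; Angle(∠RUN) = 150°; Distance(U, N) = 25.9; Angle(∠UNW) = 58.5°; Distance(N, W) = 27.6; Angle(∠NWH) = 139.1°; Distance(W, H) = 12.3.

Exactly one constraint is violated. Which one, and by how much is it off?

Distance(W, H) = 12.3 — off by 5.50.

Q = (0.00, 0.00) ✓; QP at -2.300° ✓; |QP| = 14.90 ✓; ∠QPG = 103.9° ✓; |PG| = 16.40 ✓; ∠PGR = 139.5° ✓; |GR| = 26.40 ✓; ∠GRU = 42.10° ✓; |RU| = 24.90 ✓; ∠RUN = 150.0° ✓; |UN| = 25.90 ✓; ∠UNW = 58.50° ✓; |NW| = 27.60 ✓; ∠NWH = 139.1° ✓; |WH| = 6.800 ✗.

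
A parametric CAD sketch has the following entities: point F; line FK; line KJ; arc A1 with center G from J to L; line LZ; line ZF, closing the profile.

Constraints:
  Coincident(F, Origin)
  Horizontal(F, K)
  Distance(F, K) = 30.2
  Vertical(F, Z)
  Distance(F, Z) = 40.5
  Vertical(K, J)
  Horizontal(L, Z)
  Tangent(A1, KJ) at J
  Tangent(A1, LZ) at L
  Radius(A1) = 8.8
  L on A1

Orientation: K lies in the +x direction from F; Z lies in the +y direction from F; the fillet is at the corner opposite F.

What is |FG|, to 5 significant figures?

38.247

F is at the origin; F and K share the same y with |FK| = 30.2 and K on the +x side, so K = (30.200, 0.0000). F and Z share the same x with |FZ| = 40.5 and Z on the +y side, so Z = (0.0000, 40.500). The virtual corner opposite F is at (30.200, 40.500). Tangency of A1 to KJ means the radius GJ is perpendicular to KJ and tangency of A1 to LZ means the radius GL is perpendicular to LZ, with radius 8.8, so the center G sits 8.8 in from both sides at G = (21.400, 31.700). Then |FG| = |G − F| = 38.247.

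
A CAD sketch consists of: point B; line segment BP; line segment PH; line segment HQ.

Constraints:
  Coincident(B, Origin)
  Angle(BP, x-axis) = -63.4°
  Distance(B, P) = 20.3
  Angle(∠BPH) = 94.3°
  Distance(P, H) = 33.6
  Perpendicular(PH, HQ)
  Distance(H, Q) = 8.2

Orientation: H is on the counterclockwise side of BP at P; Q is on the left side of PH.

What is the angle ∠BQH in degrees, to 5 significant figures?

108.93°

B is at the origin; BP runs at -63.4° with length 20.3, so P = 20.3·(cos -63.4°, sin -63.4°) = (9.0895, -18.151). ∠BPH = 94.3°, so PH runs at -63.4° + (180° − 94.3°) = 22.300° from the x-axis; with |PH| = 33.6, H = P + 33.6·(cos 22.300°, sin 22.300°) = (40.177, -5.4016). The perpendicularity gives HQ at right angles to PH; with |HQ| = 8.2 on the left of PH, Q = H + 8.2·(-0.37946, 0.92521) = (37.065, 2.1851). Then cos ∠BQH = QB·QH / (|QB||QH|), giving 108.93°.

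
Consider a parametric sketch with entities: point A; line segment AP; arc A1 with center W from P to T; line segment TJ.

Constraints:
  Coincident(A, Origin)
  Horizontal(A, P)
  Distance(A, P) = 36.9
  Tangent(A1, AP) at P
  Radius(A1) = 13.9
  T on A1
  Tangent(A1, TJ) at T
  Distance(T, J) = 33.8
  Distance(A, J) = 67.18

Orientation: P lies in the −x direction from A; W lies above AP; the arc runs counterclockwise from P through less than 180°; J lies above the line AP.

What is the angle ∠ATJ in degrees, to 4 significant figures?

166.7°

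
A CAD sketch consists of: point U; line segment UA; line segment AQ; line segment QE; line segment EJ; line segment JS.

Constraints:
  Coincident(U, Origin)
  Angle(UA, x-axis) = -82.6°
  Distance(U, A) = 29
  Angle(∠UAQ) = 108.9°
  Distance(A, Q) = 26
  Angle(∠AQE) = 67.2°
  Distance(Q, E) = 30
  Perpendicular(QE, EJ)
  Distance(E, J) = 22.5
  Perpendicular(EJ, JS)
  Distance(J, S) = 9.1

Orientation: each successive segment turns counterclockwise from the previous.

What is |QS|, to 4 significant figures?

30.71

U is at the origin; UA runs at -82.6° with length 29.0, so A = (3.735, -28.76). ∠UAQ = 108.9° gives AQ at -11.50° from the x-axis; with |AQ| = 26.0, Q = (29.21, -33.94). ∠AQE = 67.2° gives QE at 101.3° from the x-axis; with |QE| = 30.0, E = (23.33, -4.524). QE ⟂ EJ, so EJ runs at -168.7°; with |EJ| = 22.5, J = (1.271, -8.932). The perpendicularity gives JS at right angles to EJ, so JS runs at -78.70°; with |JS| = 9.1, S = (3.054, -17.86). Then |QS| = |S − Q| = 30.71.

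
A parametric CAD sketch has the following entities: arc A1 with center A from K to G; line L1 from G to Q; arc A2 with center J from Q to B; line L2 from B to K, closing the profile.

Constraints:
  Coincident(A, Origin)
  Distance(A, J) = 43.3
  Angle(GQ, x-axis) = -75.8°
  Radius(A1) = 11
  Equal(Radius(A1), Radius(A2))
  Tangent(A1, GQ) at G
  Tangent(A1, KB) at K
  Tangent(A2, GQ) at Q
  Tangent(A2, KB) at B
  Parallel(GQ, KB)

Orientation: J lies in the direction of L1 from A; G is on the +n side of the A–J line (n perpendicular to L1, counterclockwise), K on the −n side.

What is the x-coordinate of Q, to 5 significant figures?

21.286

Tangency of A1 to both parallel lines with radius 11.0 puts G and K at A ± 11.0·n: G = (10.664, 2.6984), K = (-10.664, -2.6984). Equal radii place Q and B the same way about J: Q = J + 11.0·n = (21.286, -39.279), B = J − 11.0·n = (-0.042089, -44.675). So Q.x = 21.286.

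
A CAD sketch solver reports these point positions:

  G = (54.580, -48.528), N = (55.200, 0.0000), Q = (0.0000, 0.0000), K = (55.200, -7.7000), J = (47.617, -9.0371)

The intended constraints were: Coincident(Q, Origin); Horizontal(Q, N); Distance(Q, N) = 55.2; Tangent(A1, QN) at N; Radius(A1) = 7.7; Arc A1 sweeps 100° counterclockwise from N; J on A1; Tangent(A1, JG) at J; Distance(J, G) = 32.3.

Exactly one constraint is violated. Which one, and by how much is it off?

Distance(J, G) = 32.3 — off by 7.80.

Q = (0.00, 0.00) ✓; Q.y = 0.00, N.y = 0.00 ✓; |QN| = 55.20 ✓; ∠(KN, NQ) = 90.00° ✓; |KN| = 7.700 ✓; bearing(K→J) − bearing(K→N) = 100.0° ✓; |KJ| = 7.700 ✓; ∠(KJ, JG) = 90.00° ✓; |JG| = 40.10 ✗.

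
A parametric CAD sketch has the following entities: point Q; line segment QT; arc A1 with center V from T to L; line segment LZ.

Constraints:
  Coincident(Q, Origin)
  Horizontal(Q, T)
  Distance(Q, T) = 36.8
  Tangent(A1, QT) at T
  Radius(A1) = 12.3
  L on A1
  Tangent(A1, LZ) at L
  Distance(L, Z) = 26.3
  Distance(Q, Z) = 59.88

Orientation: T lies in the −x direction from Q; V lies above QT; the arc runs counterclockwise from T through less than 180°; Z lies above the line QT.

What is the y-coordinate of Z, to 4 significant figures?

40.37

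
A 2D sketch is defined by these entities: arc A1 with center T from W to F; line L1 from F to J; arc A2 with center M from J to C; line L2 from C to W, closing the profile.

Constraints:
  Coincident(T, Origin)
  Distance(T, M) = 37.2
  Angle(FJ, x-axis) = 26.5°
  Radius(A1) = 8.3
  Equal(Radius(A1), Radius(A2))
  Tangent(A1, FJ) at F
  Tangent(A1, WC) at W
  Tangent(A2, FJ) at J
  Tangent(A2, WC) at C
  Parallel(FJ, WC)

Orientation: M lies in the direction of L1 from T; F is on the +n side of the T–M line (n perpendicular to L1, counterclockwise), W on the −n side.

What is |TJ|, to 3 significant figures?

38.1

The slot axis is L1's direction at 26.5°, so u = (cos 26.5°, sin 26.5°) = (0.895, 0.446) and n = (−sin 26.5°, cos 26.5°) = (-0.446, 0.895). T is at the origin and M lies 37.2 along u from T, so M = 37.2·u = (33.3, 16.6). Tangency of A1 to both parallel lines with radius 8.3 puts F and W at T ± 8.3·n: F = (-3.70, 7.43), W = (3.70, -7.43). Equal radii place J and C the same way about M: J = M + 8.3·n = (29.6, 24.0), C = M − 8.3·n = (37.0, 9.17). Then |TJ| = |J − T| = 38.1.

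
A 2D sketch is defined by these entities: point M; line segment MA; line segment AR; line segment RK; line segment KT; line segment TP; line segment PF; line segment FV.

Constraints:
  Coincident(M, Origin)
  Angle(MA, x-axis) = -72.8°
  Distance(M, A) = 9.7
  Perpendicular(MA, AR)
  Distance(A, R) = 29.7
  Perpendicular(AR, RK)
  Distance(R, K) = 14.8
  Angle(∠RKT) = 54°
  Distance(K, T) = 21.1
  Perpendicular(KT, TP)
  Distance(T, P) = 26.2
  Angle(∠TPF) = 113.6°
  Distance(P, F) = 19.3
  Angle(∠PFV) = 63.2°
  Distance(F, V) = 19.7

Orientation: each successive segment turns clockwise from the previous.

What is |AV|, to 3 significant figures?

34.4

M is at the origin; MA runs at -72.8° with length 9.7, so A = (2.87, -9.27). The perpendicularity gives AR at right angles to MA, so AR runs at -163°; with |AR| = 29.7, R = (-25.5, -18.0). AR ⟂ RK, so RK runs at 107°; with |RK| = 14.8, K = (-29.9, -3.91). ∠RKT = 54.0° gives KT at -18.8° from the x-axis; with |KT| = 21.1, T = (-9.91, -10.7). The perpendicularity gives TP at right angles to KT, so TP runs at -109°; with |TP| = 26.2, P = (-18.3, -35.5). ∠TPF = 113.6° gives PF at -175° from the x-axis; with |PF| = 19.3, F = (-37.6, -37.1). ∠PFV = 63.2° gives FV at 68.0° from the x-axis; with |FV| = 19.7, V = (-30.2, -18.9). Then |AV| = |V − A| = 34.4.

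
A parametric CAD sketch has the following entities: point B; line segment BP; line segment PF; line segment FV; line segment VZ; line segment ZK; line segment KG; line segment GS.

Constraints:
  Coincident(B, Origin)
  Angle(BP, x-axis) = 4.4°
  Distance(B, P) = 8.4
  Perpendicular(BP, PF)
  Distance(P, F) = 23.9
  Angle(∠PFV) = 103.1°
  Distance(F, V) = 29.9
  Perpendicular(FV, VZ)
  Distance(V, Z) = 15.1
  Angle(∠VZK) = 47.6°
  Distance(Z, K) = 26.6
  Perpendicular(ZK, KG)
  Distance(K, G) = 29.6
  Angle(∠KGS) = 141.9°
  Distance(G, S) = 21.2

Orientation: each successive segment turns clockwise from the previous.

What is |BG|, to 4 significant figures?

56.93

B is at the origin; BP runs at 4.4° with length 8.4, so P = (8.375, 0.6444). BP is perpendicular to PF, so PF runs at -85.60°; with |PF| = 23.9, F = (10.21, -23.19). ∠PFV = 103.1° gives FV at -162.5° from the x-axis; with |FV| = 29.9, V = (-18.31, -32.18). FV ⟂ VZ, so VZ runs at 107.5°; with |VZ| = 15.1, Z = (-22.85, -17.78). ∠VZK = 47.6° gives ZK at -24.90° from the x-axis; with |ZK| = 26.6, K = (1.279, -28.97). ZK is perpendicular to KG, so KG runs at -114.9°; with |KG| = 29.6, G = (-11.18, -55.82). Then |BG| = |G − B| = 56.93.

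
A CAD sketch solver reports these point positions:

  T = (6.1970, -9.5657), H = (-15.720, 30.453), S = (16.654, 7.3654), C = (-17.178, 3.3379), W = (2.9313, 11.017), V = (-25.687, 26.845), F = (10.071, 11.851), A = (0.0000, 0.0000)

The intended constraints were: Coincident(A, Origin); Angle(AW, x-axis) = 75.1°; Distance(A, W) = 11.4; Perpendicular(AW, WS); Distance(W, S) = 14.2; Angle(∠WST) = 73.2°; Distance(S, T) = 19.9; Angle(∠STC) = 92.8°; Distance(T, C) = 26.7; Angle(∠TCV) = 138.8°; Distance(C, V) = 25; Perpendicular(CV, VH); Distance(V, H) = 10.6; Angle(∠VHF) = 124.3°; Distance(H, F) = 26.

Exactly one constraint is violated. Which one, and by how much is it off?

Distance(H, F) = 26 — off by 5.80.

A = (0.00, 0.00) ✓; AW at 75.10° ✓; |AW| = 11.40 ✓; ∠(AW, WS) = 90.00° ✓; |WS| = 14.20 ✓; ∠WST = 73.20° ✓; |ST| = 19.90 ✓; ∠STC = 92.80° ✓; |TC| = 26.70 ✓; ∠TCV = 138.8° ✓; |CV| = 25.00 ✓; ∠(CV, VH) = 90.00° ✓; |VH| = 10.60 ✓; ∠VHF = 124.3° ✓; |HF| = 31.80 ✗.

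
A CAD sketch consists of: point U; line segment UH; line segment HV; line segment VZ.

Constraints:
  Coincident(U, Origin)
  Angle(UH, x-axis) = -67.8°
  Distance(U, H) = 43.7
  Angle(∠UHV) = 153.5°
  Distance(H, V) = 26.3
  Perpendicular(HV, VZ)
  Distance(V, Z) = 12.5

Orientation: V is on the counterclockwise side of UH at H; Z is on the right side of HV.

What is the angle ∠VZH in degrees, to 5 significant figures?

64.579°

U is at the origin; UH runs at -67.8° with length 43.7, so H = 43.7·(cos -67.8°, sin -67.8°) = (16.512, -40.461). ∠UHV = 153.5°, so HV runs at -67.8° + (180° − 153.5°) = -41.300° from the x-axis; with |HV| = 26.3, V = H + 26.3·(cos -41.300°, sin -41.300°) = (36.270, -57.819). HV is perpendicular to VZ; with |VZ| = 12.5 on the right of HV, Z = V + 12.5·(-0.66000, -0.75126) = (28.020, -67.209). Then cos ∠VZH = ZV·ZH / (|ZV||ZH|), giving 64.579°.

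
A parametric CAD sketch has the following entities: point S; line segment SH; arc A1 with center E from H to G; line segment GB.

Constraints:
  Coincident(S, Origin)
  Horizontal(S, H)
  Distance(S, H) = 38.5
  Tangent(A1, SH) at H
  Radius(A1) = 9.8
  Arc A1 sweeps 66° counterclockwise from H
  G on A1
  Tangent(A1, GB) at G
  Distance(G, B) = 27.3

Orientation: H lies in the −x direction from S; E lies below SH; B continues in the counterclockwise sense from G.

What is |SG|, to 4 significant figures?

47.81

Tangency of A1 to SH means the radius EH is perpendicular to SH, so E = H + (0, -9.8) = (-38.50, -9.800). On A1, H sits at bearing 90° from E; a 66° counterclockwise sweep puts G at bearing 156°, so G = E + 9.8·(cos 156°, sin 156°) = (-47.45, -5.814). Then |SG| = |G − S| = 47.81.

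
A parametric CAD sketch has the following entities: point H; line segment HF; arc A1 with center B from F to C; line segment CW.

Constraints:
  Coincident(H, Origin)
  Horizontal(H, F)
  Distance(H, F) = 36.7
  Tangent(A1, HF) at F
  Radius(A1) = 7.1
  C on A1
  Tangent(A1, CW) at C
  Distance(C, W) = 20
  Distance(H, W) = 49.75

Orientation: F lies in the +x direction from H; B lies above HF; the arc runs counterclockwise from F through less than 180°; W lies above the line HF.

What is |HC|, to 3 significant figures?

44.5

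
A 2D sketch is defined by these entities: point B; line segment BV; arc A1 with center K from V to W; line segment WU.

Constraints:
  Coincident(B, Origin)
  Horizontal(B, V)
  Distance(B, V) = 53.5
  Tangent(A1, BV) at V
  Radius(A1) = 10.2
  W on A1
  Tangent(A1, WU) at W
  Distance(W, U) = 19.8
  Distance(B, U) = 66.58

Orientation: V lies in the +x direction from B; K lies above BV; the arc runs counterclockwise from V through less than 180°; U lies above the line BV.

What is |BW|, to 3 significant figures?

64.6

B is at the origin; BV is horizontal with |BV| = 53.5 and V on the +x side, so V = (53.5, 0.00). Tangency of A1 to BV means the radius KV is perpendicular to BV, so K = V + (0, 10.2) = (53.5, 10.2). Since KW ⟂ WU (tangency), |KU| = √(10.2² + 19.8²) = 22.3 regardless of where W sits on A1. So U lies on both circle(B, 66.58) and circle(K, 22.3); the above-BV intersection is U = (58.4, 31.9). W is the foot of the tangent from U: W = (63.4, 12.7).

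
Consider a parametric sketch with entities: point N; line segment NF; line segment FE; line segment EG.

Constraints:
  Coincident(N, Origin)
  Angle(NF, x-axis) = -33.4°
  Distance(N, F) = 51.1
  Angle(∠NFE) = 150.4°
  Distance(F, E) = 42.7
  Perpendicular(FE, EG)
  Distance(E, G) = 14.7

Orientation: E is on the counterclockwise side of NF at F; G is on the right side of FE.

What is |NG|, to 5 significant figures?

95.849

N is at the origin; NF runs at -33.4° with length 51.1, so F = 51.1·(cos -33.4°, sin -33.4°) = (42.661, -28.130). ∠NFE = 150.4°, so FE runs at -33.4° + (180° − 150.4°) = -3.8000° from the x-axis; with |FE| = 42.7, E = F + 42.7·(cos -3.8000°, sin -3.8000°) = (85.267, -30.959). FE ⟂ EG; with |EG| = 14.7 on the right of FE, G = E + 14.7·(-0.066274, -0.99780) = (84.293, -45.627). Then |NG| = |G − N| = 95.849.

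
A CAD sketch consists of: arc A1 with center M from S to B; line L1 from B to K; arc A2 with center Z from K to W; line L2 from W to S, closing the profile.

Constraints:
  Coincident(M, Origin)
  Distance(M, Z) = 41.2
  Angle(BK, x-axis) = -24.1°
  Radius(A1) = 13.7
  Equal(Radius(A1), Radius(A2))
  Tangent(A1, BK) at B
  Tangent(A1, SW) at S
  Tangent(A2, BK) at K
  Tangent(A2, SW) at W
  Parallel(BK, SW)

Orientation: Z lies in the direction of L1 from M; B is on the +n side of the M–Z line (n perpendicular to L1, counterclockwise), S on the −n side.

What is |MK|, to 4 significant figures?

43.42

The slot axis is L1's direction at -24.1°, so u = (cos -24.1°, sin -24.1°) = (0.9128, -0.4083) and n = (−sin -24.1°, cos -24.1°) = (0.4083, 0.9128). M is at the origin and Z lies 41.2 along u from M, so Z = 41.2·u = (37.61, -16.82). Tangency of A1 to both parallel lines with radius 13.7 puts B and S at M ± 13.7·n: B = (5.594, 12.51), S = (-5.594, -12.51). Equal radii place K and W the same way about Z: K = Z + 13.7·n = (43.20, -4.317), W = Z − 13.7·n = (32.01, -29.33). Then |MK| = |K − M| = 43.42.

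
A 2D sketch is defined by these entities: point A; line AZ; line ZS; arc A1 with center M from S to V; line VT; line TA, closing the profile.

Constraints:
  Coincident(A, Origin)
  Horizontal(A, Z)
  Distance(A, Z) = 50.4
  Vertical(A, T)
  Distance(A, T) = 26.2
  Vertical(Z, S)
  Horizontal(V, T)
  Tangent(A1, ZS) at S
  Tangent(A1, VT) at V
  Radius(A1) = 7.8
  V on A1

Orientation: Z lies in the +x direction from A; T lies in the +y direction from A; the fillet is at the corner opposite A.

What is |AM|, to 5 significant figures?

46.404

A is at the origin; A and Z share the same y with |AZ| = 50.4 and Z on the +x side, so Z = (50.400, 0.0000). A and T share the same x with |AT| = 26.2 and T on the +y side, so T = (0.0000, 26.200). The virtual corner opposite A is at (50.400, 26.200). Since A1 is tangent to ZS there, MS ⟂ ZS and the tangent condition forces MV to be normal to VT, with radius 7.8, so the center M sits 7.8 in from both sides at M = (42.600, 18.400). Then |AM| = |M − A| = 46.404.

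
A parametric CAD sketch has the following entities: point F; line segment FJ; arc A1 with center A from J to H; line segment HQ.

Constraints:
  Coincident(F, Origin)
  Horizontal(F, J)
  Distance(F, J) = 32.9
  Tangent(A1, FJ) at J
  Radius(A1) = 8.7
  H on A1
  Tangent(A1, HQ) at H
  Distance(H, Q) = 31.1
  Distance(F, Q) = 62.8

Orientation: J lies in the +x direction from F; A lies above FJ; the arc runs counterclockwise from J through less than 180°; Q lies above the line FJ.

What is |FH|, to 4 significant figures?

41.32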